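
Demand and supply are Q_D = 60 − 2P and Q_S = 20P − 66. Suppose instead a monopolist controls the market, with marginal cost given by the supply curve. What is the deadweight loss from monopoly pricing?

146.96

In inverse form: demand P = 30 − 0.5Q, supply P = 3.3 + 0.05Q.
Competitive equilibrium: 30 − 0.5Q = 3.3 + 0.05Q → Q* = 48.5455, P* = 5.7273.
Marginal revenue: MR = 30 − Q. Set MR = MC: 30 − Q = 3.3 + 0.05Q → Q_m = 25.4286.
Price P_m = 30 − 0.5·25.4286 = 17.2857; MC(Q_m) = 3.3 + 0.05·25.4286 = 4.5714.
Competitive Q* = 48.5455, so ΔQ = 23.1169; wedge = 17.2857 − 4.5714 = 12.7143.
Welfare loss = ½ × 23.1169 × 12.7143 = 146.96.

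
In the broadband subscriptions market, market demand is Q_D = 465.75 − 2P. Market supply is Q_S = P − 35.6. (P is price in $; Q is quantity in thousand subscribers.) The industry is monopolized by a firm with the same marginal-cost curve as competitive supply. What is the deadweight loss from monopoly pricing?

In inverse form: demand P = 232.875 − 0.5Q, supply P = 35.6 + Q.
Competitive equilibrium: 232.875 − 0.5Q = 35.6 + Q → Q* = 131.5167, P* = 167.1167.
Marginal revenue: MR = 232.875 − Q. Set MR = MC: 232.875 − Q = 35.6 + Q → Q_m = 98.6375.
Price P_m = 232.875 − 0.5·98.6375 = 183.5563; MC(Q_m) = 35.6 + 1·98.6375 = 134.2375.
Competitive Q* = 131.5167, so ΔQ = 32.8792; wedge = 183.5563 − 134.2375 = 49.3188.
Deadweight loss = ½ × 32.8792 × 49.3188 = $810.78 thousand.

$810.78 thousand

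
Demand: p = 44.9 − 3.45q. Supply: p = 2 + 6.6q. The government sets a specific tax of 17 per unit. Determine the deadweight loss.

14.38

Competitive equilibrium: 44.9 − 3.45q = 2 + 6.6q → q* = 4.2687, p* = 30.1731.
With the tax, the buyer price exceeds the seller price by 17: (44.9 − 3.45q) − (2 + 6.6q) = 17 → q' = 2.5771.
Δq = 4.2687 − 2.5771 = 1.6916; the wedge equals the tax, 17.
DWL = ½ × 1.6916 × 17 = 14.38.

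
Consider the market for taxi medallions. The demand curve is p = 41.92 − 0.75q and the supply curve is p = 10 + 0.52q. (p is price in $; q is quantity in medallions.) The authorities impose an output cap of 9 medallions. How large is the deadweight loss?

$165.29

Competitive equilibrium: 41.92 − 0.75q = 10 + 0.52q → q* = 25.1339, p* = 23.0696.
At q = 9: demand price = 41.92 − 0.75·9 = 35.17; supply price = 10 + 0.52·9 = 14.68.
Δq = 25.1339 − 9 = 16.1339; wedge = 35.17 − 14.68 = 20.49.
Welfare loss = ½ × 16.1339 × 20.49 = $165.29.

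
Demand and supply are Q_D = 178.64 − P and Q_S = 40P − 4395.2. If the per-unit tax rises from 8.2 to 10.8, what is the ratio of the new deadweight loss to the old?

In inverse form: demand P = 178.64 − Q, supply P = 109.88 + 0.025Q.
Competitive equilibrium: 178.64 − Q = 109.88 + 0.025Q → Q* = 67.0829, P* = 111.5571.
For a per-unit tax t: ΔQ = t/1.025, so DWL = ½·t·(t/1.025) = t²/2.05.
At t = 8.2: DWL = 32.8. At t = 10.8: DWL = 56.898.
Ratio = (10.8/8.2)² = 1.735.

1.735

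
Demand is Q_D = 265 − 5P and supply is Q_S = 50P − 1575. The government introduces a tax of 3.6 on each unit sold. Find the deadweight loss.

29.45

In inverse form: demand P = 53 − 0.2Q, supply P = 31.5 + 0.02Q.
Competitive equilibrium: 53 − 0.2Q = 31.5 + 0.02Q → Q* = 97.7273, P* = 33.4545.
With the tax, the buyer price exceeds the seller price by 3.6: (53 − 0.2Q) − (31.5 + 0.02Q) = 3.6 → Q' = 81.3636.
ΔQ = 97.7273 − 81.3636 = 16.3637; the wedge equals the tax, 3.6.
The triangle = ½ × 16.3637 × 3.6 = 29.45.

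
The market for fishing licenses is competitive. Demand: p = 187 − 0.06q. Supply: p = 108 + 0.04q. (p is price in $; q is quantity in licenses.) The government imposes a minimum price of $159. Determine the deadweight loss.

$5227.22

Competitive equilibrium: 187 − 0.06q = 108 + 0.04q → q* = 790, p* = 139.6.
At the floor p = 159, quantity demanded = (187 − 159)/0.06 = 466.6667.
Sellers' marginal cost at q' = 466.6667: 108 + 0.04·466.6667 = 126.6667.
Δq = 790 − 466.6667 = 323.3333; wedge = 159 − 126.6667 = 32.3333.
Welfare loss = ½ × 323.3333 × 32.3333 = $5227.22.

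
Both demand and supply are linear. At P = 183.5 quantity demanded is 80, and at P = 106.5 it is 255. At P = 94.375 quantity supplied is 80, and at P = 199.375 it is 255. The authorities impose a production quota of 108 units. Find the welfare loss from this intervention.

Demand slope = (106.5 − 183.5)/(255 − 80) = −0.44, so P = 218.7 − 0.44Q.
Supply slope = (199.375 − 94.375)/(255 − 80) = 0.6, so P = 46.375 + 0.6Q.
Competitive equilibrium: 218.7 − 0.44Q = 46.375 + 0.6Q → Q* = 165.6971, P* = 145.7933.
At Q = 108: demand price = 218.7 − 0.44·108 = 171.18; supply price = 46.375 + 0.6·108 = 111.175.
ΔQ = 165.6971 − 108 = 57.6971; wedge = 171.18 − 111.175 = 60.005.
DWL = ½ × 57.6971 × 60.005 = 1731.06.

1731.06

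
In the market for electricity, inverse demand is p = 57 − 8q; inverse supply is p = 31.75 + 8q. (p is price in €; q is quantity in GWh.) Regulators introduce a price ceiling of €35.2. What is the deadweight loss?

€10.52

Competitive equilibrium: 57 − 8q = 31.75 + 8q → q* = 1.5781, p* = 44.375.
At the ceiling p = 35.2, quantity supplied = (35.2 − 31.75)/8 = 0.4313.
Willingness to pay at q' = 0.4313: 57 − 8·0.4313 = 53.5496.
Δq = 1.5781 − 0.4313 = 1.1468; wedge = 53.5496 − 35.2 = 18.3496.
DWL = ½ × 1.1468 × 18.3496 = €10.52.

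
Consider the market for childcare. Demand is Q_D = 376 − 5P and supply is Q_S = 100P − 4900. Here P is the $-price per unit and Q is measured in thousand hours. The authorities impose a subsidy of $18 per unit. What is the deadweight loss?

$771.43 thousand

In inverse form: demand P = 75.2 − 0.2Q, supply P = 49 + 0.01Q.
Competitive equilibrium: 75.2 − 0.2Q = 49 + 0.01Q → Q* = 124.7619, P* = 50.2476.
The subsidy lowers effective supply by 18: P = 31 + 0.01Q.
New quantity: 75.2 − 0.2Q = 31 + 0.01Q → Q' = 210.4762.
Overproduction ΔQ = 210.4762 − 124.7619 = 85.7143; wedge = subsidy = 18.
Deadweight loss = ½ × 85.7143 × 18 = $771.43 thousand.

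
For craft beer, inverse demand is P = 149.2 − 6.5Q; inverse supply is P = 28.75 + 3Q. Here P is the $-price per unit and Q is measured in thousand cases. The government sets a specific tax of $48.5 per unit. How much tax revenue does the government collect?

$367.32 thousand

Competitive equilibrium: 149.2 − 6.5Q = 28.75 + 3Q → Q* = 12.6789, P* = 66.7868.
With the tax, the buyer price exceeds the seller price by 48.5: (149.2 − 6.5Q) − (28.75 + 3Q) = 48.5 → Q' = 7.5737.
Tax revenue = 48.5 × 7.5737 = $367.32 thousand.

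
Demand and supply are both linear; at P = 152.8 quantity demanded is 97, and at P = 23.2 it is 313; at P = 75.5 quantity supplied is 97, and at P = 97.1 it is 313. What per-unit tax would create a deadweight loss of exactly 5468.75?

Demand slope = (23.2 − 152.8)/(313 − 97) = −0.6, so P = 211 − 0.6Q.
Supply slope = (97.1 − 75.5)/(313 − 97) = 0.1, so P = 65.8 + 0.1Q.
Competitive equilibrium: 211 − 0.6Q = 65.8 + 0.1Q → Q* = 207.4286, P* = 86.5429.
A tax t gives ΔQ = t/0.7 and wedge t, so DWL = t²/1.4.
t²/1.4 = 5468.75 → t² = 7656.25 → t = 87.5.

87.5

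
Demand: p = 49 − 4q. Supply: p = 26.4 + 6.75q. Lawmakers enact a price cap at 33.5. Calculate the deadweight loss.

5.93

Competitive equilibrium: 49 − 4q = 26.4 + 6.75q → q* = 2.1023, p* = 40.5907.
At the ceiling p = 33.5, quantity supplied = (33.5 − 26.4)/6.75 = 1.0519.
Willingness to pay at q' = 1.0519: 49 − 4·1.0519 = 44.7924.
Δq = 2.1023 − 1.0519 = 1.0504; wedge = 44.7924 − 33.5 = 11.2924.
Deadweight loss = ½ × 1.0504 × 11.2924 = 5.93.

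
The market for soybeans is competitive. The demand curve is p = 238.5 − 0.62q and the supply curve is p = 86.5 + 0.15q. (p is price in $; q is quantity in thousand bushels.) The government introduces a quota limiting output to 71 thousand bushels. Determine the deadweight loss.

Competitive equilibrium: 238.5 − 0.62q = 86.5 + 0.15q → q* = 197.4026, p* = 116.1104.
At q = 71: demand price = 238.5 − 0.62·71 = 194.48; supply price = 86.5 + 0.15·71 = 97.15.
Δq = 197.4026 − 71 = 126.4026; wedge = 194.48 − 97.15 = 97.33.
Welfare loss = ½ × 126.4026 × 97.33 = $6151.38 thousand.

$6151.38 thousand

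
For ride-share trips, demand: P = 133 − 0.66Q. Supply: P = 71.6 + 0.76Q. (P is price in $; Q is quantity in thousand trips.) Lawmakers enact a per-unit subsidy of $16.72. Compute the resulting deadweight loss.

$98.44 thousand

Competitive equilibrium: 133 − 0.66Q = 71.6 + 0.76Q → Q* = 43.2394, P* = 104.462.
The subsidy lowers effective supply by 16.72: P = 54.88 + 0.76Q.
New quantity: 133 − 0.66Q = 54.88 + 0.76Q → Q' = 55.0141.
Overproduction ΔQ = 55.0141 − 43.2394 = 11.7747; wedge = subsidy = 16.72.
The triangle = ½ × 11.7747 × 16.72 = $98.44 thousand.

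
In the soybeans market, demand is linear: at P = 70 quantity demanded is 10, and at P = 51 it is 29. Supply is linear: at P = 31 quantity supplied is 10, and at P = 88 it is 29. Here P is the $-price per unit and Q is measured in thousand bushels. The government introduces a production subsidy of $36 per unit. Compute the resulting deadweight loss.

Demand slope = (51 − 70)/(29 − 10) = −1, so P = 80 − Q.
Supply slope = (88 − 31)/(29 − 10) = 3, so P = 1 + 3Q.
Competitive equilibrium: 80 − Q = 1 + 3Q → Q* = 19.75, P* = 60.25.
The subsidy lowers effective supply by 36: P = 3Q − 35.
New quantity: 80 − Q = 3Q − 35 → Q' = 28.75.
Overproduction ΔQ = 28.75 − 19.75 = 9; wedge = subsidy = 36.
Deadweight loss = ½ × 9 × 36 = $162 thousand.

$162 thousand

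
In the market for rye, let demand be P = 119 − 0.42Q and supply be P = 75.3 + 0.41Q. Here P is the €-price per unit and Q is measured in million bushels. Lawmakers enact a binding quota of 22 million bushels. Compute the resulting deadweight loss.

€389.88 million

Competitive equilibrium: 119 − 0.42Q = 75.3 + 0.41Q → Q* = 52.6506, P* = 96.8867.
At Q = 22: demand price = 119 − 0.42·22 = 109.76; supply price = 75.3 + 0.41·22 = 84.32.
ΔQ = 52.6506 − 22 = 30.6506; wedge = 109.76 − 84.32 = 25.44.
Welfare loss = ½ × 30.6506 × 25.44 = €389.88 million.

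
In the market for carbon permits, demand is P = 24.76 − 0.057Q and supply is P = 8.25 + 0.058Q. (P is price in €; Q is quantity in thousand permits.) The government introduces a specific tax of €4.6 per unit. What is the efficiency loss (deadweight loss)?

Competitive equilibrium: 24.76 − 0.057Q = 8.25 + 0.058Q → Q* = 143.5652, P* = 16.5768.
With the tax, the buyer price exceeds the seller price by 4.6: (24.76 − 0.057Q) − (8.25 + 0.058Q) = 4.6 → Q' = 103.5652.
ΔQ = 143.5652 − 103.5652 = 40; the wedge equals the tax, 4.6.
Welfare loss = ½ × 40 × 4.6 = €92 thousand.

€92 thousand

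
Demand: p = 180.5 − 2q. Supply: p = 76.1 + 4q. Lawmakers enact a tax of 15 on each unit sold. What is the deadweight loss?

18.75

Competitive equilibrium: 180.5 − 2q = 76.1 + 4q → q* = 17.4, p* = 145.7.
With the tax, the buyer price exceeds the seller price by 15: (180.5 − 2q) − (76.1 + 4q) = 15 → q' = 14.9.
Δq = 17.4 − 14.9 = 2.5; the wedge equals the tax, 15.
Welfare loss = ½ × 2.5 × 15 = 18.75.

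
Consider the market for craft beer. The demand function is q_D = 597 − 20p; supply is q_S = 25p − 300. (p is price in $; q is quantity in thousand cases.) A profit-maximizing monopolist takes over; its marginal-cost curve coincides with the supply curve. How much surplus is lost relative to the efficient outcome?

$225.78 thousand

In inverse form: demand p = 29.85 − 0.05q, supply p = 12 + 0.04q.
Competitive equilibrium: 29.85 − 0.05q = 12 + 0.04q → q* = 198.3333, p* = 19.9333.
Marginal revenue: MR = 29.85 − 0.1q. Set MR = MC: 29.85 − 0.1q = 12 + 0.04q → q_m = 127.5.
Price p_m = 29.85 − 0.05·127.5 = 23.475; MC(q_m) = 12 + 0.04·127.5 = 17.1.
Competitive q* = 198.3333, so Δq = 70.8333; wedge = 23.475 − 17.1 = 6.375.
Deadweight loss = ½ × 70.8333 × 6.375 = $225.78 thousand.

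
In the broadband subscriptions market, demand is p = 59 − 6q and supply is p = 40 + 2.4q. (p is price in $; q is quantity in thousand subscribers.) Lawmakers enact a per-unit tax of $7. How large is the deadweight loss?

$2.92 thousand

Competitive equilibrium: 59 − 6q = 40 + 2.4q → q* = 2.2619, p* = 45.4286.
With the tax, the buyer price exceeds the seller price by 7: (59 − 6q) − (40 + 2.4q) = 7 → q' = 1.4286.
Δq = 2.2619 − 1.4286 = 0.8333; the wedge equals the tax, 7.
The triangle = ½ × 0.8333 × 7 = $2.92 thousand.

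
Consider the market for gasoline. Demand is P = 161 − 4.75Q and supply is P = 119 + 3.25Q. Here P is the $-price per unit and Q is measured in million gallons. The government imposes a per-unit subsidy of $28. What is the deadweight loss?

Competitive equilibrium: 161 − 4.75Q = 119 + 3.25Q → Q* = 5.25, P* = 136.0625.
The subsidy lowers effective supply by 28: P = 91 + 3.25Q.
New quantity: 161 − 4.75Q = 91 + 3.25Q → Q' = 8.75.
Overproduction ΔQ = 8.75 − 5.25 = 3.5; wedge = subsidy = 28.
Deadweight loss = ½ × 3.5 × 28 = $49 million.

$49 million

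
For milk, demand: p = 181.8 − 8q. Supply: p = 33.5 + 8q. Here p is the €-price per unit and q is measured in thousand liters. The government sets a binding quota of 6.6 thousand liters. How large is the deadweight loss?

€56.98 thousand

Competitive equilibrium: 181.8 − 8q = 33.5 + 8q → q* = 9.2688, p* = 107.65.
At q = 6.6: demand price = 181.8 − 8·6.6 = 129; supply price = 33.5 + 8·6.6 = 86.3.
Δq = 9.2688 − 6.6 = 2.6688; wedge = 129 − 86.3 = 42.7.
Deadweight loss = ½ × 2.6688 × 42.7 = €56.98 thousand.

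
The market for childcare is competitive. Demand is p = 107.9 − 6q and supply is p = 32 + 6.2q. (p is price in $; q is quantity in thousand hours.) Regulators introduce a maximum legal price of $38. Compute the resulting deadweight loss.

$168.36 thousand

Competitive equilibrium: 107.9 − 6q = 32 + 6.2q → q* = 6.2213, p* = 70.5721.
At the ceiling p = 38, quantity supplied = (38 − 32)/6.2 = 0.9677.
Willingness to pay at q' = 0.9677: 107.9 − 6·0.9677 = 102.0938.
Δq = 6.2213 − 0.9677 = 5.2536; wedge = 102.0938 − 38 = 64.0938.
Welfare loss = ½ × 5.2536 × 64.0938 = $168.36 thousand.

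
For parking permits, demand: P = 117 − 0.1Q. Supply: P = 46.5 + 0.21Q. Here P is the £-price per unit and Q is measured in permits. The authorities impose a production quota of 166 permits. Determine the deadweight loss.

£584.71

Competitive equilibrium: 117 − 0.1Q = 46.5 + 0.21Q → Q* = 227.4194, P* = 94.2581.
At Q = 166: demand price = 117 − 0.1·166 = 100.4; supply price = 46.5 + 0.21·166 = 81.36.
ΔQ = 227.4194 − 166 = 61.4194; wedge = 100.4 − 81.36 = 19.04.
Deadweight loss = ½ × 61.4194 × 19.04 = £584.71.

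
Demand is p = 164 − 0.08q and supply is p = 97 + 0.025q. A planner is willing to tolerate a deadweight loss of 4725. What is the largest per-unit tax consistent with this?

Competitive equilibrium: 164 − 0.08q = 97 + 0.025q → q* = 638.0952, p* = 112.9524.
A tax t gives Δq = t/0.105 and wedge t, so DWL = t²/0.21.
t²/0.21 = 4725 → t² = 992.25 → t = 31.5.

31.5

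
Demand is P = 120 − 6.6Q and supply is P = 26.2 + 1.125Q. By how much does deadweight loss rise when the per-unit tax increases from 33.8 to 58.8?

149.84

Competitive equilibrium: 120 − 6.6Q = 26.2 + 1.125Q → Q* = 12.1424, P* = 39.8602.
For a per-unit tax t: ΔQ = t/7.725, so DWL = ½·t·(t/7.725) = t²/15.45.
At t = 33.8: DWL = 73.944. At t = 58.8: DWL = 223.783.
Increase = 223.783 − 73.944 = 149.84.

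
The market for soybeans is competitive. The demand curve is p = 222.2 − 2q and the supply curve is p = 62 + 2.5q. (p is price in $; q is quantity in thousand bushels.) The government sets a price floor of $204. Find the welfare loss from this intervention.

$1580.06 thousand

Competitive equilibrium: 222.2 − 2q = 62 + 2.5q → q* = 35.6, p* = 151.
At the floor p = 204, quantity demanded = (222.2 − 204)/2 = 9.1.
Sellers' marginal cost at q' = 9.1: 62 + 2.5·9.1 = 84.75.
Δq = 35.6 − 9.1 = 26.5; wedge = 204 − 84.75 = 119.25.
Deadweight loss = ½ × 26.5 × 119.25 = $1580.06 thousand.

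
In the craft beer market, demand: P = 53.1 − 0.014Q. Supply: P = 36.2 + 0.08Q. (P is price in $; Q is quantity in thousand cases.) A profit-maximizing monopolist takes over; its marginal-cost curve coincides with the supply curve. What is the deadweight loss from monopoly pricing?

$25.53 thousand

Competitive equilibrium: 53.1 − 0.014Q = 36.2 + 0.08Q → Q* = 179.7872, P* = 50.583.
Marginal revenue: MR = 53.1 − 0.028Q. Set MR = MC: 53.1 − 0.028Q = 36.2 + 0.08Q → Q_m = 156.4815.
Price P_m = 53.1 − 0.014·156.4815 = 50.9093; MC(Q_m) = 36.2 + 0.08·156.4815 = 48.7185.
Competitive Q* = 179.7872, so ΔQ = 23.3057; wedge = 50.9093 − 48.7185 = 2.1908.
The triangle = ½ × 23.3057 × 2.1908 = $25.53 thousand.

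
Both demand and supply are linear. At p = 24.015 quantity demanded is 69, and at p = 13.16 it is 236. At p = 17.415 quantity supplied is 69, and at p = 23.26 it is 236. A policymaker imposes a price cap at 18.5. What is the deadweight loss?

Demand slope = (13.16 − 24.015)/(236 − 69) = −0.065, so p = 28.5 − 0.065q.
Supply slope = (23.26 − 17.415)/(236 − 69) = 0.035, so p = 15 + 0.035q.
Competitive equilibrium: 28.5 − 0.065q = 15 + 0.035q → q* = 135, p* = 19.725.
At the ceiling p = 18.5, quantity supplied = (18.5 − 15)/0.035 = 100.
Willingness to pay at q' = 100: 28.5 − 0.065·100 = 22.
Δq = 135 − 100 = 35; wedge = 22 − 18.5 = 3.5.
The triangle = ½ × 35 × 3.5 = 61.25.

61.25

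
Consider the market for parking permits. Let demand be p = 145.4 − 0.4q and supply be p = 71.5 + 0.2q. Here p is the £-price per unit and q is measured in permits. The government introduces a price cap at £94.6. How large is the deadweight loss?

Competitive equilibrium: 145.4 − 0.4q = 71.5 + 0.2q → q* = 123.1667, p* = 96.1333.
At the ceiling p = 94.6, quantity supplied = (94.6 − 71.5)/0.2 = 115.5.
Willingness to pay at q' = 115.5: 145.4 − 0.4·115.5 = 99.2.
Δq = 123.1667 − 115.5 = 7.6667; wedge = 99.2 − 94.6 = 4.6.
DWL = ½ × 7.6667 × 4.6 = £17.63.

£17.63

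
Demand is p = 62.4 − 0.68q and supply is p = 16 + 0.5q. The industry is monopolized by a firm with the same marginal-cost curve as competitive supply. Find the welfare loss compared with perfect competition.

121.93

Competitive equilibrium: 62.4 − 0.68q = 16 + 0.5q → q* = 39.322, p* = 35.661.
Marginal revenue: MR = 62.4 − 1.36q. Set MR = MC: 62.4 − 1.36q = 16 + 0.5q → q_m = 24.9462.
Price p_m = 62.4 − 0.68·24.9462 = 45.4366; MC(q_m) = 16 + 0.5·24.9462 = 28.4731.
Competitive q* = 39.322, so Δq = 14.3758; wedge = 45.4366 − 28.4731 = 16.9635.
DWL = ½ × 14.3758 × 16.9635 = 121.93.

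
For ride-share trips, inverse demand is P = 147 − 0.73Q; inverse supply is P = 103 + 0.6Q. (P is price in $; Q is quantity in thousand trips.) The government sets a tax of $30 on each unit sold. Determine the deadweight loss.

$338.35 thousand

Competitive equilibrium: 147 − 0.73Q = 103 + 0.6Q → Q* = 33.0827, P* = 122.8496.
With the tax, the buyer price exceeds the seller price by 30: (147 − 0.73Q) − (103 + 0.6Q) = 30 → Q' = 10.5263.
ΔQ = 33.0827 − 10.5263 = 22.5564; the wedge equals the tax, 30.
Welfare loss = ½ × 22.5564 × 30 = $338.35 thousand.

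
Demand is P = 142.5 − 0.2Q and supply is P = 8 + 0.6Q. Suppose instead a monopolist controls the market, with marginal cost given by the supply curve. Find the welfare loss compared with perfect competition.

Competitive equilibrium: 142.5 − 0.2Q = 8 + 0.6Q → Q* = 168.125, P* = 108.875.
Marginal revenue: MR = 142.5 − 0.4Q. Set MR = MC: 142.5 − 0.4Q = 8 + 0.6Q → Q_m = 134.5.
Price P_m = 142.5 − 0.2·134.5 = 115.6; MC(Q_m) = 8 + 0.6·134.5 = 88.7.
Competitive Q* = 168.125, so ΔQ = 33.625; wedge = 115.6 − 88.7 = 26.9.
DWL = ½ × 33.625 × 26.9 = 452.26.

452.26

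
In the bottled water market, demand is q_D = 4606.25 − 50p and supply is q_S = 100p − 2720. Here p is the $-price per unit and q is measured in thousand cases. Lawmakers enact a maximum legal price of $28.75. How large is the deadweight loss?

$60551.26 thousand

In inverse form: demand p = 92.125 − 0.02q, supply p = 27.2 + 0.01q.
Competitive equilibrium: 92.125 − 0.02q = 27.2 + 0.01q → q* = 2164.1667, p* = 48.8417.
At the ceiling p = 28.75, quantity supplied = (28.75 − 27.2)/0.01 = 155.
Willingness to pay at q' = 155: 92.125 − 0.02·155 = 89.025.
Δq = 2164.1667 − 155 = 2009.1667; wedge = 89.025 − 28.75 = 60.275.
DWL = ½ × 2009.1667 × 60.275 = $60551.26 thousand.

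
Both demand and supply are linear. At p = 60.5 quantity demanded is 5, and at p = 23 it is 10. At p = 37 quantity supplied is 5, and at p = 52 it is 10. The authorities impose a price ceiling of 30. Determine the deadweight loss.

109.71

Demand slope = (23 − 60.5)/(10 − 5) = −7.5, so p = 98 − 7.5q.
Supply slope = (52 − 37)/(10 − 5) = 3, so p = 22 + 3q.
Competitive equilibrium: 98 − 7.5q = 22 + 3q → q* = 7.2381, p* = 43.7143.
At the ceiling p = 30, quantity supplied = (30 − 22)/3 = 2.6667.
Willingness to pay at q' = 2.6667: 98 − 7.5·2.6667 = 77.9998.
Δq = 7.2381 − 2.6667 = 4.5714; wedge = 77.9998 − 30 = 47.9998.
The triangle = ½ × 4.5714 × 47.9998 = 109.71.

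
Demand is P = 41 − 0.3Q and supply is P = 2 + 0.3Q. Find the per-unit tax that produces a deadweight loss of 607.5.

Competitive equilibrium: 41 − 0.3Q = 2 + 0.3Q → Q* = 65, P* = 21.5.
A tax t gives ΔQ = t/0.6 and wedge t, so DWL = t²/1.2.
t²/1.2 = 607.5 → t² = 729 → t = 27.

27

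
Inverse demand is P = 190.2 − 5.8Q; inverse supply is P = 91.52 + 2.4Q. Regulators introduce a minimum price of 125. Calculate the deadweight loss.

2.58

Competitive equilibrium: 190.2 − 5.8Q = 91.52 + 2.4Q → Q* = 12.0341, P* = 120.402.
At the floor P = 125, quantity demanded = (190.2 − 125)/5.8 = 11.2414.
Sellers' marginal cost at Q' = 11.2414: 91.52 + 2.4·11.2414 = 118.4994.
ΔQ = 12.0341 − 11.2414 = 0.7927; wedge = 125 − 118.4994 = 6.5006.
The triangle = ½ × 0.7927 × 6.5006 = 2.58.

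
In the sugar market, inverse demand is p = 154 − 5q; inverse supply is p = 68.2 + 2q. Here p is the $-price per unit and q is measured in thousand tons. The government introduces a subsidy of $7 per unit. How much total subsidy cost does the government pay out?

Competitive equilibrium: 154 − 5q = 68.2 + 2q → q* = 12.2571, p* = 92.7143.
The subsidy lowers effective supply by 7: p = 61.2 + 2q.
New quantity: 154 − 5q = 61.2 + 2q → q' = 13.2571.
Total subsidy cost = 7 × 13.2571 = $92.80 thousand.

$92.80 thousand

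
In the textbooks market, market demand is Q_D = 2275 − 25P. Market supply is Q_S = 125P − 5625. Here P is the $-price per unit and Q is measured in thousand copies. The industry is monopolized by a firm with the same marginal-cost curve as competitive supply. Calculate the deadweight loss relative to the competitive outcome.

In inverse form: demand P = 91 − 0.04Q, supply P = 45 + 0.008Q.
Competitive equilibrium: 91 − 0.04Q = 45 + 0.008Q → Q* = 958.3333, P* = 52.6667.
Marginal revenue: MR = 91 − 0.08Q. Set MR = MC: 91 − 0.08Q = 45 + 0.008Q → Q_m = 522.7273.
Price P_m = 91 − 0.04·522.7273 = 70.0909; MC(Q_m) = 45 + 0.008·522.7273 = 49.1818.
Competitive Q* = 958.3333, so ΔQ = 435.606; wedge = 70.0909 − 49.1818 = 20.9091.
The triangle = ½ × 435.606 × 20.9091 = $4554.06 thousand.

$4554.06 thousand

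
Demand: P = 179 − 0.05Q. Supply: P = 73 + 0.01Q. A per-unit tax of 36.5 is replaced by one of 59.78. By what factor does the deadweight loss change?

2.682

Competitive equilibrium: 179 − 0.05Q = 73 + 0.01Q → Q* = 1766.6667, P* = 90.6667.
For a per-unit tax t: ΔQ = t/0.06, so DWL = ½·t·(t/0.06) = t²/0.12.
At t = 36.5: DWL = 11102.083. At t = 59.78: DWL = 29780.403.
Ratio = (59.78/36.5)² = 2.682.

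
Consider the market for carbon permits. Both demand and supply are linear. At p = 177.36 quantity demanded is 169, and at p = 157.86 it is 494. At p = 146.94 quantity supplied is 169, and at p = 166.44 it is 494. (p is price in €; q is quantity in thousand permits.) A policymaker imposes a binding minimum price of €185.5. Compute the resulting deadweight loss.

€9087.04 thousand

Demand slope = (157.86 − 177.36)/(494 − 169) = −0.06, so p = 187.5 − 0.06q.
Supply slope = (166.44 − 146.94)/(494 − 169) = 0.06, so p = 136.8 + 0.06q.
Competitive equilibrium: 187.5 − 0.06q = 136.8 + 0.06q → q* = 422.5, p* = 162.15.
At the floor p = 185.5, quantity demanded = (187.5 − 185.5)/0.06 = 33.3333.
Sellers' marginal cost at q' = 33.3333: 136.8 + 0.06·33.3333 = 138.8.
Δq = 422.5 − 33.3333 = 389.1667; wedge = 185.5 − 138.8 = 46.7.
DWL = ½ × 389.1667 × 46.7 = €9087.04 thousand.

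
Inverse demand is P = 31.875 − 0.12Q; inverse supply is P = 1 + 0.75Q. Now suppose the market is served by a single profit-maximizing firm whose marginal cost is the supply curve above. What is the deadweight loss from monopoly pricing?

8.05

Competitive equilibrium: 31.875 − 0.12Q = 1 + 0.75Q → Q* = 35.4885, P* = 27.6164.
Marginal revenue: MR = 31.875 − 0.24Q. Set MR = MC: 31.875 − 0.24Q = 1 + 0.75Q → Q_m = 31.1869.
Price P_m = 31.875 − 0.12·31.1869 = 28.1326; MC(Q_m) = 1 + 0.75·31.1869 = 24.3902.
Competitive Q* = 35.4885, so ΔQ = 4.3016; wedge = 28.1326 − 24.3902 = 3.7424.
The triangle = ½ × 4.3016 × 3.7424 = 8.05.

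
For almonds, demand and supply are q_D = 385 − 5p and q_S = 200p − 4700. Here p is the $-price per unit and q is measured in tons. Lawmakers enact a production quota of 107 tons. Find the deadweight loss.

$2430.12

In inverse form: demand p = 77 − 0.2q, supply p = 23.5 + 0.005q.
Competitive equilibrium: 77 − 0.2q = 23.5 + 0.005q → q* = 260.9756, p* = 24.8049.
At q = 107: demand price = 77 − 0.2·107 = 55.6; supply price = 23.5 + 0.005·107 = 24.035.
Δq = 260.9756 − 107 = 153.9756; wedge = 55.6 − 24.035 = 31.565.
Welfare loss = ½ × 153.9756 × 31.565 = $2430.12.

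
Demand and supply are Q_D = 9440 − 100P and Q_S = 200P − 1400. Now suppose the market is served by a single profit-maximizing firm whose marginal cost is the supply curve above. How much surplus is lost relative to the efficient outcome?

In inverse form: demand P = 94.4 − 0.01Q, supply P = 7 + 0.005Q.
Competitive equilibrium: 94.4 − 0.01Q = 7 + 0.005Q → Q* = 5826.6667, P* = 36.1333.
Marginal revenue: MR = 94.4 − 0.02Q. Set MR = MC: 94.4 − 0.02Q = 7 + 0.005Q → Q_m = 3496.
Price P_m = 94.4 − 0.01·3496 = 59.44; MC(Q_m) = 7 + 0.005·3496 = 24.48.
Competitive Q* = 5826.6667, so ΔQ = 2330.6667; wedge = 59.44 − 24.48 = 34.96.
Welfare loss = ½ × 2330.6667 × 34.96 = 40740.05.

40740.05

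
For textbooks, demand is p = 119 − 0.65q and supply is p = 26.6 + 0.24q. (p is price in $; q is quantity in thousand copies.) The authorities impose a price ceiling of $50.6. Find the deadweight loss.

Competitive equilibrium: 119 − 0.65q = 26.6 + 0.24q → q* = 103.8202, p* = 51.5169.
At the ceiling p = 50.6, quantity supplied = (50.6 − 26.6)/0.24 = 100.
Willingness to pay at q' = 100: 119 − 0.65·100 = 54.
Δq = 103.8202 − 100 = 3.8202; wedge = 54 − 50.6 = 3.4.
The triangle = ½ × 3.8202 × 3.4 = $6.49 thousand.

$6.49 thousand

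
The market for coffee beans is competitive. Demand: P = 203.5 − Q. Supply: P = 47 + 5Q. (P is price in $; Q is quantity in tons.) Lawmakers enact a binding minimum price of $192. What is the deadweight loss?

$638.02

Competitive equilibrium: 203.5 − Q = 47 + 5Q → Q* = 26.0833, P* = 177.4167.
At the floor P = 192, quantity demanded = (203.5 − 192)/1 = 11.5.
Sellers' marginal cost at Q' = 11.5: 47 + 5·11.5 = 104.5.
ΔQ = 26.0833 − 11.5 = 14.5833; wedge = 192 − 104.5 = 87.5.
DWL = ½ × 14.5833 × 87.5 = $638.02.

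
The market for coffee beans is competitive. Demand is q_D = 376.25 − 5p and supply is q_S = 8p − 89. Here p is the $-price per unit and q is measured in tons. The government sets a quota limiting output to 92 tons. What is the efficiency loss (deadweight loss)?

$1802.08

In inverse form: demand p = 75.25 − 0.2q, supply p = 11.125 + 0.125q.
Competitive equilibrium: 75.25 − 0.2q = 11.125 + 0.125q → q* = 197.3077, p* = 35.7885.
At q = 92: demand price = 75.25 − 0.2·92 = 56.85; supply price = 11.125 + 0.125·92 = 22.625.
Δq = 197.3077 − 92 = 105.3077; wedge = 56.85 − 22.625 = 34.225.
The triangle = ½ × 105.3077 × 34.225 = $1802.08.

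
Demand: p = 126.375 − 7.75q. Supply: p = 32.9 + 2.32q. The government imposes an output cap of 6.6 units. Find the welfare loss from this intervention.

36.23

Competitive equilibrium: 126.375 − 7.75q = 32.9 + 2.32q → q* = 9.2825, p* = 54.4355.
At q = 6.6: demand price = 126.375 − 7.75·6.6 = 75.225; supply price = 32.9 + 2.32·6.6 = 48.212.
Δq = 9.2825 − 6.6 = 2.6825; wedge = 75.225 − 48.212 = 27.013.
Deadweight loss = ½ × 2.6825 × 27.013 = 36.23.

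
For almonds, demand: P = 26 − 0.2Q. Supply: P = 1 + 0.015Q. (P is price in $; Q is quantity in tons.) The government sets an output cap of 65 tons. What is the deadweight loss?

Competitive equilibrium: 26 − 0.2Q = 1 + 0.015Q → Q* = 116.2791, P* = 2.7442.
At Q = 65: demand price = 26 − 0.2·65 = 13; supply price = 1 + 0.015·65 = 1.975.
ΔQ = 116.2791 − 65 = 51.2791; wedge = 13 − 1.975 = 11.025.
Deadweight loss = ½ × 51.2791 × 11.025 = $282.68.

$282.68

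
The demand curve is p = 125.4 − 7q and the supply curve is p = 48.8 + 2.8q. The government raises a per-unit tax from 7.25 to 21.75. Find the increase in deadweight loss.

Competitive equilibrium: 125.4 − 7q = 48.8 + 2.8q → q* = 7.8163, p* = 70.6857.
For a per-unit tax t: Δq = t/9.8, so DWL = ½·t·(t/9.8) = t²/19.6.
At t = 7.25: DWL = 2.682. At t = 21.75: DWL = 24.136.
Increase = 24.136 − 2.682 = 21.45.

21.45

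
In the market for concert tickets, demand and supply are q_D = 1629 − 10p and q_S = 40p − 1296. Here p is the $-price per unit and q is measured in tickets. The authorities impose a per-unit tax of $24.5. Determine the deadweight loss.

In inverse form: demand p = 162.9 − 0.1q, supply p = 32.4 + 0.025q.
Competitive equilibrium: 162.9 − 0.1q = 32.4 + 0.025q → q* = 1044, p* = 58.5.
With the tax, the buyer price exceeds the seller price by 24.5: (162.9 − 0.1q) − (32.4 + 0.025q) = 24.5 → q' = 848.
Δq = 1044 − 848 = 196; the wedge equals the tax, 24.5.
Welfare loss = ½ × 196 × 24.5 = $2401.

$2401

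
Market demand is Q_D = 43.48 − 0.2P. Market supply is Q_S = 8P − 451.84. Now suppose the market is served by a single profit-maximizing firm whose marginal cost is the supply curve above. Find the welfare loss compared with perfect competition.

616.09

In inverse form: demand P = 217.4 − 5Q, supply P = 56.48 + 0.125Q.
Competitive equilibrium: 217.4 − 5Q = 56.48 + 0.125Q → Q* = 31.399, P* = 60.4049.
Marginal revenue: MR = 217.4 − 10Q. Set MR = MC: 217.4 − 10Q = 56.48 + 0.125Q → Q_m = 15.8933.
Price P_m = 217.4 − 5·15.8933 = 137.9335; MC(Q_m) = 56.48 + 0.125·15.8933 = 58.4667.
Competitive Q* = 31.399, so ΔQ = 15.5057; wedge = 137.9335 − 58.4667 = 79.4668.
Welfare loss = ½ × 15.5057 × 79.4668 = 616.09.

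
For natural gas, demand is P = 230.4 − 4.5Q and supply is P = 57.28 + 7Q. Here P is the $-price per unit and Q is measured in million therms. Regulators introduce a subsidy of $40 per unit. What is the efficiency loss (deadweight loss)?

$69.57 million

Competitive equilibrium: 230.4 − 4.5Q = 57.28 + 7Q → Q* = 15.0539, P* = 162.6574.
The subsidy lowers effective supply by 40: P = 17.28 + 7Q.
New quantity: 230.4 − 4.5Q = 17.28 + 7Q → Q' = 18.5322.
Overproduction ΔQ = 18.5322 − 15.0539 = 3.4783; wedge = subsidy = 40.
Welfare loss = ½ × 3.4783 × 40 = $69.57 million.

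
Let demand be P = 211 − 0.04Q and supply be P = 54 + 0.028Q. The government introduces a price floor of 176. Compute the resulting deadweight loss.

69898.90

Competitive equilibrium: 211 − 0.04Q = 54 + 0.028Q → Q* = 2308.8235, P* = 118.6471.
At the floor P = 176, quantity demanded = (211 − 176)/0.04 = 875.
Sellers' marginal cost at Q' = 875: 54 + 0.028·875 = 78.5.
ΔQ = 2308.8235 − 875 = 1433.8235; wedge = 176 − 78.5 = 97.5.
Deadweight loss = ½ × 1433.8235 × 97.5 = 69898.90.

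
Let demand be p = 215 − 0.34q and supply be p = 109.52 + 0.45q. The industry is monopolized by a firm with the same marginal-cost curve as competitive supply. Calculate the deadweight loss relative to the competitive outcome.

637.51

Competitive equilibrium: 215 − 0.34q = 109.52 + 0.45q → q* = 133.519, p* = 169.6035.
Marginal revenue: MR = 215 − 0.68q. Set MR = MC: 215 − 0.68q = 109.52 + 0.45q → q_m = 93.3451.
Price p_m = 215 − 0.34·93.3451 = 183.2627; MC(q_m) = 109.52 + 0.45·93.3451 = 151.5253.
Competitive q* = 133.519, so Δq = 40.1739; wedge = 183.2627 − 151.5253 = 31.7374.
The triangle = ½ × 40.1739 × 31.7374 = 637.51.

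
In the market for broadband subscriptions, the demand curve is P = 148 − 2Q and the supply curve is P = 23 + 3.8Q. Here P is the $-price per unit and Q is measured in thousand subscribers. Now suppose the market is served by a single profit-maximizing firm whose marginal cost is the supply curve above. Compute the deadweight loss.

$88.56 thousand

Competitive equilibrium: 148 − 2Q = 23 + 3.8Q → Q* = 21.5517, P* = 104.8966.
Marginal revenue: MR = 148 − 4Q. Set MR = MC: 148 − 4Q = 23 + 3.8Q → Q_m = 16.0256.
Price P_m = 148 − 2·16.0256 = 115.9488; MC(Q_m) = 23 + 3.8·16.0256 = 83.8973.
Competitive Q* = 21.5517, so ΔQ = 5.5261; wedge = 115.9488 − 83.8973 = 32.0515.
The triangle = ½ × 5.5261 × 32.0515 = $88.56 thousand.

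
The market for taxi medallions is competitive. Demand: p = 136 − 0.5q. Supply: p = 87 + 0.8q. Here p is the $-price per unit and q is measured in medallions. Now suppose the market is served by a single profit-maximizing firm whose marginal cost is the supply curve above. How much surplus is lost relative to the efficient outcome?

$71.25

Competitive equilibrium: 136 − 0.5q = 87 + 0.8q → q* = 37.6923, p* = 117.1538.
Marginal revenue: MR = 136 − q. Set MR = MC: 136 − q = 87 + 0.8q → q_m = 27.2222.
Price p_m = 136 − 0.5·27.2222 = 122.3889; MC(q_m) = 87 + 0.8·27.2222 = 108.7778.
Competitive q* = 37.6923, so Δq = 10.4701; wedge = 122.3889 − 108.7778 = 13.6111.
The triangle = ½ × 10.4701 × 13.6111 = $71.25.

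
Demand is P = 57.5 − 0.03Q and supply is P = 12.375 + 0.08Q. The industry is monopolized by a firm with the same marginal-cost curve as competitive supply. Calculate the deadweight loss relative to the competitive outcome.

425.01

Competitive equilibrium: 57.5 − 0.03Q = 12.375 + 0.08Q → Q* = 410.2273, P* = 45.1932.
Marginal revenue: MR = 57.5 − 0.06Q. Set MR = MC: 57.5 − 0.06Q = 12.375 + 0.08Q → Q_m = 322.3214.
Price P_m = 57.5 − 0.03·322.3214 = 47.8304; MC(Q_m) = 12.375 + 0.08·322.3214 = 38.1607.
Competitive Q* = 410.2273, so ΔQ = 87.9059; wedge = 47.8304 − 38.1607 = 9.6697.
DWL = ½ × 87.9059 × 9.6697 = 425.01.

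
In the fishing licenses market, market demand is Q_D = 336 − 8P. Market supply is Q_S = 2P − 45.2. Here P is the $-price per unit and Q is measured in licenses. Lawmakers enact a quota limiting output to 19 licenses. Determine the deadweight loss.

$45.30

In inverse form: demand P = 42 − 0.125Q, supply P = 22.6 + 0.5Q.
Competitive equilibrium: 42 − 0.125Q = 22.6 + 0.5Q → Q* = 31.04, P* = 38.12.
At Q = 19: demand price = 42 − 0.125·19 = 39.625; supply price = 22.6 + 0.5·19 = 32.1.
ΔQ = 31.04 − 19 = 12.04; wedge = 39.625 − 32.1 = 7.525.
Deadweight loss = ½ × 12.04 × 7.525 = $45.30.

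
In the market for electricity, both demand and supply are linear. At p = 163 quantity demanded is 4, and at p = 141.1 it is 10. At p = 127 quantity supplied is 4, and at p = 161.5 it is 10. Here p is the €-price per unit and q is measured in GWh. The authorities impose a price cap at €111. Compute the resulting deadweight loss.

Demand slope = (141.1 − 163)/(10 − 4) = −3.65, so p = 177.6 − 3.65q.
Supply slope = (161.5 − 127)/(10 − 4) = 5.75, so p = 104 + 5.75q.
Competitive equilibrium: 177.6 − 3.65q = 104 + 5.75q → q* = 7.8298, p* = 149.0213.
At the ceiling p = 111, quantity supplied = (111 − 104)/5.75 = 1.2174.
Willingness to pay at q' = 1.2174: 177.6 − 3.65·1.2174 = 173.1565.
Δq = 7.8298 − 1.2174 = 6.6124; wedge = 173.1565 − 111 = 62.1565.
The triangle = ½ × 6.6124 × 62.1565 = €205.50.

€205.50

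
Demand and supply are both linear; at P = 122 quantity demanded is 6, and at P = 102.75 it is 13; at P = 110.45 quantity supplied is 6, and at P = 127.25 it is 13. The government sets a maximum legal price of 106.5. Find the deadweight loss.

38.94

Demand slope = (102.75 − 122)/(13 − 6) = −2.75, so P = 138.5 − 2.75Q.
Supply slope = (127.25 − 110.45)/(13 − 6) = 2.4, so P = 96.05 + 2.4Q.
Competitive equilibrium: 138.5 − 2.75Q = 96.05 + 2.4Q → Q* = 8.2427, P* = 115.8325.
At the ceiling P = 106.5, quantity supplied = (106.5 − 96.05)/2.4 = 4.3542.
Willingness to pay at Q' = 4.3542: 138.5 − 2.75·4.3542 = 126.526.
ΔQ = 8.2427 − 4.3542 = 3.8885; wedge = 126.526 − 106.5 = 20.026.
The triangle = ½ × 3.8885 × 20.026 = 38.94.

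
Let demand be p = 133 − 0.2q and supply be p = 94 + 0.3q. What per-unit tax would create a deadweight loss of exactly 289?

17

Competitive equilibrium: 133 − 0.2q = 94 + 0.3q → q* = 78, p* = 117.4.
A tax t gives Δq = t/0.5 and wedge t, so DWL = t²/1.
t²/1 = 289 → t² = 289 → t = 17.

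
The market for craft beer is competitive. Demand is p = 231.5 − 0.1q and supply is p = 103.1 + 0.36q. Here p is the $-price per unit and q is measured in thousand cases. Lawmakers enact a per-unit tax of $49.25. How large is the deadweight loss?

Competitive equilibrium: 231.5 − 0.1q = 103.1 + 0.36q → q* = 279.1304, p* = 203.587.
With the tax, the buyer price exceeds the seller price by 49.25: (231.5 − 0.1q) − (103.1 + 0.36q) = 49.25 → q' = 172.0652.
Δq = 279.1304 − 172.0652 = 107.0652; the wedge equals the tax, 49.25.
DWL = ½ × 107.0652 × 49.25 = $2636.48 thousand.

$2636.48 thousand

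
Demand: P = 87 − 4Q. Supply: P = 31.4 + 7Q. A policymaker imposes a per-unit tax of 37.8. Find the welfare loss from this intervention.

Competitive equilibrium: 87 − 4Q = 31.4 + 7Q → Q* = 5.0545, P* = 66.7818.
With the tax, the buyer price exceeds the seller price by 37.8: (87 − 4Q) − (31.4 + 7Q) = 37.8 → Q' = 1.6182.
ΔQ = 5.0545 − 1.6182 = 3.4363; the wedge equals the tax, 37.8.
DWL = ½ × 3.4363 × 37.8 = 64.95.

64.95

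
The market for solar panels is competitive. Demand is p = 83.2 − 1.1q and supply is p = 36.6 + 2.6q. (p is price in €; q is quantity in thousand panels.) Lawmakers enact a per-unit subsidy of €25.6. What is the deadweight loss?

Competitive equilibrium: 83.2 − 1.1q = 36.6 + 2.6q → q* = 12.5946, p* = 69.3459.
The subsidy lowers effective supply by 25.6: p = 11 + 2.6q.
New quantity: 83.2 − 1.1q = 11 + 2.6q → q' = 19.5135.
Overproduction Δq = 19.5135 − 12.5946 = 6.9189; wedge = subsidy = 25.6.
Deadweight loss = ½ × 6.9189 × 25.6 = €88.56 thousand.

€88.56 thousand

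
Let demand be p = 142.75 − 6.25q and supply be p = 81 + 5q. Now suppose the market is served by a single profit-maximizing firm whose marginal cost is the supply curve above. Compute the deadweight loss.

Competitive equilibrium: 142.75 − 6.25q = 81 + 5q → q* = 5.4889, p* = 108.4444.
Marginal revenue: MR = 142.75 − 12.5q. Set MR = MC: 142.75 − 12.5q = 81 + 5q → q_m = 3.5286.
Price p_m = 142.75 − 6.25·3.5286 = 120.6963; MC(q_m) = 81 + 5·3.5286 = 98.643.
Competitive q* = 5.4889, so Δq = 1.9603; wedge = 120.6963 − 98.643 = 22.0533.
The triangle = ½ × 1.9603 × 22.0533 = 21.62.

21.62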